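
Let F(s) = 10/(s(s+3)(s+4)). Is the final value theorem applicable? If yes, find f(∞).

Poles of sF(s) = 10/((s+3)(s+4)) are at s = -3 and s = -4, both in the left half-plane. Theorem applies. f(∞) = lim_{s→0} sF(s) = 10/(3·4) = 5/6

Final answer: 5/6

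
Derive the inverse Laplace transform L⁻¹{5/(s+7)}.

L⁻¹{1/(s-a)} = e^(at), so L⁻¹{1/(s+7)} = e^(-7t), and L⁻¹{5/(s+7)} = 5·e^(-7t)

Final answer: 5·e^(-7t)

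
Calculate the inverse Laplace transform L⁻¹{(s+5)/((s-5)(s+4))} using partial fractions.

Using partial fractions, f(t) = (10e^(5t) - e^(-4t))/9

Final answer: (10e^(5t) - e^(-4t))/9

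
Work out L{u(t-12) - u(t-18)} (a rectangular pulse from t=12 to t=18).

L{u(t-a)} = e^(-as)/s. L{u(t-12) - u(t-18)} = (e^(-12s) - e^(-18s))/s

Final answer: (e^(-12s) - e^(-18s))/s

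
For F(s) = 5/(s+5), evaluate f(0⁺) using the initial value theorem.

f(0⁺) = lim_{s→∞} s·5/(s+5) = lim_{s→∞} 5s/(s+5) = 5

Final answer: 5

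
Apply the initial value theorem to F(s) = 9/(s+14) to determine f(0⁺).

f(0⁺) = lim_{s→∞} s·9/(s+14) = lim_{s→∞} 9s/(s+14) = 9

Final answer: 9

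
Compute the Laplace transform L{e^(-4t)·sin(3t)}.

L{e^(at)·sin(ωt)} = ω/((s-a)² + ω²), so L{e^(-4t)·sin(3t)} = 3/((s+4)² + 9)

Final answer: 3/((s+4)² + 9)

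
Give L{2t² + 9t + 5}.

L{2t² + 9t + 5} = 2·2/s³ + 9/s² + 5/s = 4/s³ + 9/s² + 5/s

Final answer: 4/s³ + 9/s² + 5/s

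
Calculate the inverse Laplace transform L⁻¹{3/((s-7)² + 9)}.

Using frequency shift, L⁻¹{3/((s-7)² + 9)} = e^(7t)·sin(3t)

Final answer: e^(7t)·sin(3t)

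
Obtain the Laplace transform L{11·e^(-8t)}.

L{e^(at)} = 1/(s-a), so L{e^(-8t)} = 1/(s+8). Then L{11·e^(-8t)} = 11/(s+8)

Final answer: 11/(s+8)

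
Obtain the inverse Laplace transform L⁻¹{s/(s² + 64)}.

L⁻¹{s/(s² + 64)} = cos(8t)

Final answer: cos(8t)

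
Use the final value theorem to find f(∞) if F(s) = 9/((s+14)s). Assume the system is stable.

f(∞) = lim_{s→0} sF(s) = lim_{s→0} 9/(s+14) = 9/14

Final answer: 9/14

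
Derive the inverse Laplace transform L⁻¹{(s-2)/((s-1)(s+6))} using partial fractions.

Using partial fractions, f(t) = (-e^t + 8e^(-6t))/7

Final answer: (-e^t + 8e^(-6t))/7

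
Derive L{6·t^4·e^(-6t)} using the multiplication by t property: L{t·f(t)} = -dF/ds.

Using L{t^n·e^(at)} = n!/(s-a)^(n+1), L{t^4·e^(-6t)} = 24/(s+6)^5, so L{6·t^4·e^(-6t)} = 6·24/(s+6)^5 = 144/(s+6)^5

Final answer: 144/(s+6)^5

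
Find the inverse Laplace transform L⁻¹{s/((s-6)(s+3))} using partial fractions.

Using partial fractions, f(t) = (6e^(6t) + 3e^(-3t))/9

Final answer: (6e^(6t) + 3e^(-3t))/9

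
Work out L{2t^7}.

L{t^n} = n!/s^(n+1). So L{2t^7} = 2·7!/s^8 = 10080/s^8

Final answer: 10080/s^8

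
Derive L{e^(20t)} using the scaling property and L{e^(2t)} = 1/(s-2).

Using L{f(at)} = (1/a)F(s/a) with a=10 and f(t) = e^(2t): L{e^(20t)} = (1/10) · 1/((s/10)-2) = (1/10) · 10/(s-20) = 1/(s-20)

Final answer: 1/(s-20)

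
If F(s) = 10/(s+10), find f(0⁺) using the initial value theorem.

f(0⁺) = lim_{s→∞} s·10/(s+10) = lim_{s→∞} 10s/(s+10) = 10

Final answer: 10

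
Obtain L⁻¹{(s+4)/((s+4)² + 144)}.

Using frequency shift: L⁻¹{(s-a)/((s-a)² + b²)} = e^(at)cos(bt). Here a=-4, b=12

Final answer: e^(-4t)·cos(12t)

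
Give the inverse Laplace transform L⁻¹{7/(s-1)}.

L⁻¹{1/(s-a)} = e^(at), so L⁻¹{1/(s-1)} = e^t, and L⁻¹{7/(s-1)} = 7·e^t

Final answer: 7·e^t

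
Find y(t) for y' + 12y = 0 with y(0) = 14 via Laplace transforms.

L{y'} + 12L{y} = 0. sY - 14 + 12Y = 0. Y(s+12) = 14. Y = 14/(s+12)

Final answer: y(t) = 14e^(-12t)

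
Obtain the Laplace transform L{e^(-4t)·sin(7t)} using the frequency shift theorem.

Frequency shift: L{e^(at)f(t)} = F(s-a). L{e^(-4t)·sin(7t)} = 7/((s+4)² + 49)

Final answer: 7/((s+4)² + 49)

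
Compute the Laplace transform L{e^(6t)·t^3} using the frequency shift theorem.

L{e^(at)·t^n} = n!/(s-a)^(n+1), so L{e^(6t)·t^3} = 6/(s-6)^4

Final answer: 6/(s-6)^4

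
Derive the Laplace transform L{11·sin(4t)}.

L{sin(ωt)} = ω/(s² + ω²), so L{sin(4t)} = 4/(s² + 16). Then L{11·sin(4t)} = 11·4/(s² + 16) = 44/(s² + 16)

Final answer: 44/(s² + 16)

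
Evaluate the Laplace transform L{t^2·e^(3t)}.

L{t^n·e^(at)} = n!/(s-a)^(n+1), so L{t^2·e^(3t)} = 2/(s-3)^3

Final answer: 2/(s-3)^3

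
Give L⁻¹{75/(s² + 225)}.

This is the form c·a/(s² + a²) with a = 15, c = 5. L⁻¹ = 5·sin(15t)

Final answer: 5·sin(15t)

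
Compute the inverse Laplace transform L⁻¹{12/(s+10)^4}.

L⁻¹{n!/(s-a)^(n+1)} = t^n·e^(at) with n=3, a=-10. So L⁻¹{6/(s+10)^4} = t^3·e^(-10t), and L⁻¹{12/(s+10)^4} = (12/6)·t^3·e^(-10t) = 2·t^3·e^(-10t)

Final answer: 2·t^3·e^(-10t)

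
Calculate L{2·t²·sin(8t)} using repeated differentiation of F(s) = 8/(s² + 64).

F(s) = 8/(s² + 64). F'(s) = -16s/(s² + 64)². F''(s) = -16(64 - 3s²)/(s² + 64)³ = (48s² - 1024)/(s² + 64)³. So L{t²·sin(8t)} = (-1)² F''(s) = (48s² - 1024)/(s² + 64)³. Then L{2·t²·sin(8t)} = 2·(48s² - 1024)/(s² + 64)³ = (96s² - 2048)/(s² + 64)³

Final answer: (96s² - 2048)/(s² + 64)³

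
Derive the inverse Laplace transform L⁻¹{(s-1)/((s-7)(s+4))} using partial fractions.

Using partial fractions, f(t) = (6e^(7t) + 5e^(-4t))/11

Final answer: (6e^(7t) + 5e^(-4t))/11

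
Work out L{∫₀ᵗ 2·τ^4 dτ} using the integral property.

L{∫₀ᵗ f(τ)dτ} = F(s)/s with f(t) = 2t^4. F(s) = 48/s^5, so L{∫₀ᵗ 2·τ^4 dτ} = (48/s^5)/s = 48/s^6. (Check: ∫₀ᵗ 2·τ^4 dτ = 2t^5/5.)

Final answer: 48/s^6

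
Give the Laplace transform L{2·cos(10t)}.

L{cos(ωt)} = s/(s² + ω²), so L{cos(10t)} = s/(s² + 100). Then L{2·cos(10t)} = 2·s/(s² + 100) = 2s/(s² + 100)

Final answer: 2s/(s² + 100)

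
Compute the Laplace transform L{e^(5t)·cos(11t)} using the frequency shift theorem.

Frequency shift: L{e^(at)f(t)} = F(s-a). L{e^(5t)·cos(11t)} = (s-5)/((s-5)² + 121)

Final answer: (s-5)/((s-5)² + 121)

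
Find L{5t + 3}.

L{5t + 3} = 5·L{t} + 3·L{1} = 5/s² + 3/s

Final answer: 5/s² + 3/s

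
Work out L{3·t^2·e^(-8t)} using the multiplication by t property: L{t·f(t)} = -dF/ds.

Using L{t^n·e^(at)} = n!/(s-a)^(n+1), L{t^2·e^(-8t)} = 2/(s+8)^3, so L{3·t^2·e^(-8t)} = 3·2/(s+8)^3 = 6/(s+8)^3

Final answer: 6/(s+8)^3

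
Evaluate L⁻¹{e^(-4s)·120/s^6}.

L⁻¹{120/s^6} = t^5. By the time shift theorem, L⁻¹{e^(-as)F(s)} = u(t-a)f(t-a) with a=4, so L⁻¹{e^(-4s)·120/s^6} = u(t-4)·(t-4)^5

Final answer: u(t-4)·(t-4)^5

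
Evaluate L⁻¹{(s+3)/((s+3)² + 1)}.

Using frequency shift: L⁻¹{(s-a)/((s-a)² + b²)} = e^(at)cos(bt). Here a=-3, b=1

Final answer: e^(-3t)·cos(t)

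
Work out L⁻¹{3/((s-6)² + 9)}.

Form: b/((s-a)² + b²) → e^(at)sin(bt). With a=6, b=3

Final answer: e^(6t)·sin(3t)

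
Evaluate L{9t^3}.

L{t^n} = n!/s^(n+1). So L{9t^3} = 9·3!/s^4 = 54/s^4

Final answer: 54/s^4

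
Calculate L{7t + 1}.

L{7t + 1} = 7·L{t} + L{1} = 7/s² + 1/s

Final answer: 7/s² + 1/s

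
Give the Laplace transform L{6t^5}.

L{6t^5} = 6 · L{t^5} = 6 · 120/s^6 = 720/s^6

Final answer: 720/s^6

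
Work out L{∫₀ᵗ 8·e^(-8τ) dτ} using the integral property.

L{∫₀ᵗ f(τ)dτ} = F(s)/s with F(s) = 8/(s+8), so L{∫₀ᵗ 8·e^(-8τ) dτ} = 8/(s(s+8))

Final answer: 8/(s(s+8))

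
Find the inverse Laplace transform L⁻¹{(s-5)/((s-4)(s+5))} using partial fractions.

Using partial fractions, f(t) = (-e^(4t) + 10e^(-5t))/9

Final answer: (-e^(4t) + 10e^(-5t))/9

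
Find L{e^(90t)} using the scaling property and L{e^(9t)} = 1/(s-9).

Using L{f(at)} = (1/a)F(s/a) with a=10 and f(t) = e^(9t): L{e^(90t)} = (1/10) · 1/((s/10)-9) = (1/10) · 10/(s-90) = 1/(s-90)

Final answer: 1/(s-90)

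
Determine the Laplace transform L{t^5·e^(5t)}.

L{t^n·e^(at)} = n!/(s-a)^(n+1), so L{t^5·e^(5t)} = 120/(s-5)^6

Final answer: 120/(s-5)^6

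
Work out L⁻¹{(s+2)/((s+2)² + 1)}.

Using frequency shift: L⁻¹{(s-a)/((s-a)² + b²)} = e^(at)cos(bt). Here a=-2, b=1

Final answer: e^(-2t)·cos(t)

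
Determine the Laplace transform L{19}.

L{19} = 19 · L{1} = 19/s

Final answer: 19/s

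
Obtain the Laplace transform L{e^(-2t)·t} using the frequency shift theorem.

L{e^(at)·t^n} = n!/(s-a)^(n+1), so L{e^(-2t)·t} = 1/(s+2)^2

Final answer: 1/(s+2)^2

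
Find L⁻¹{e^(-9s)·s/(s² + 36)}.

L⁻¹{s/(s² + 36)} = cos(6t). By the time shift theorem, L⁻¹{e^(-as)F(s)} = u(t-a)f(t-a) with a=9, so L⁻¹{e^(-9s)·s/(s² + 36)} = u(t-9)·cos(6(t-9))

Final answer: u(t-9)·cos(6(t-9))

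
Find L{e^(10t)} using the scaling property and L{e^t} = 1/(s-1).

Using L{f(at)} = (1/a)F(s/a) with a=10 and f(t) = e^t: L{e^(10t)} = (1/10) · 1/((s/10)-1) = (1/10) · 10/(s-10) = 1/(s-10)

Final answer: 1/(s-10)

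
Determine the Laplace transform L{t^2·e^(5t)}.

L{t^n·e^(at)} = n!/(s-a)^(n+1), so L{t^2·e^(5t)} = 2/(s-5)^3

Final answer: 2/(s-5)^3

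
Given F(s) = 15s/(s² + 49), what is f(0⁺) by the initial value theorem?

f(0⁺) = lim_{s→∞} s·15s/(s² + 49) = lim_{s→∞} 15s²/(s² + 49) = 15

Final answer: 15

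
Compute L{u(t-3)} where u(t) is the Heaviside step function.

L{u(t-a)} = e^(-as)/s. Here a=3, so L{u(t-3)} = e^(-3s)/s

Final answer: e^(-3s)/s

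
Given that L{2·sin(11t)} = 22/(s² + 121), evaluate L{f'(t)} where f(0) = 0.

L{f'(t)} = s·F(s) - f(0) = s·22/(s² + 121) - 0 = 22s/(s² + 121)

Final answer: 22s/(s² + 121)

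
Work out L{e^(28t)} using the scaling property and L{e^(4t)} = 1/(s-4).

Using L{f(at)} = (1/a)F(s/a) with a=7 and f(t) = e^(4t): L{e^(28t)} = (1/7) · 1/((s/7)-4) = (1/7) · 7/(s-28) = 1/(s-28)

Final answer: 1/(s-28)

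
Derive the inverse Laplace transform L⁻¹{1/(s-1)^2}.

L⁻¹{n!/(s-a)^(n+1)} = t^n·e^(at) with n=1, a=1. So L⁻¹{1/(s-1)^2} = t·e^t

Final answer: t·e^t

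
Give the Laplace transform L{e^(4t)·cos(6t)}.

L{e^(at)·cos(ωt)} = (s-a)/((s-a)² + ω²), so L{e^(4t)·cos(6t)} = (s-4)/((s-4)² + 36)

Final answer: (s-4)/((s-4)² + 36)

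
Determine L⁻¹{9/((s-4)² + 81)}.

Form: b/((s-a)² + b²) → e^(at)sin(bt). With a=4, b=9

Final answer: e^(4t)·sin(9t)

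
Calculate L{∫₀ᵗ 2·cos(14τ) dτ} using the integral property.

L{∫₀ᵗ f(τ)dτ} = F(s)/s with F(s) = 2s/(s² + 196), so the result is (2s/(s² + 196))/s = 2/(s² + 196)

Final answer: 2/(s² + 196)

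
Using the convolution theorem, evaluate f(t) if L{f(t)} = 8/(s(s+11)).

8/(s(s+11)) = (8/s)·(1/(s+11)) = L{8}·L{e^(-11t)}. By convolution, f(t) = 8*e^(-11t) = ∫₀ᵗ 8·e^(-11τ) dτ = 8·(1 - e^(-11t))/11

Final answer: 8·(1 - e^(-11t))/11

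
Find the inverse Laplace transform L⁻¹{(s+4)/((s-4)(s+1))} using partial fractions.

Using partial fractions, f(t) = (8e^(4t) - 3e^(-t))/5

Final answer: (8e^(4t) - 3e^(-t))/5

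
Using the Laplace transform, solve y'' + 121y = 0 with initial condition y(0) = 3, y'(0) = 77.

L{y''} + 121L{y} = 0. s²Y - 3s - 77 + 121Y = 0. Y(s² + 121) = 3s + 77. Y = (3s + 77)/(s² + 121). Inverting: y(t) = 3cos(11t) + 7sin(11t)

Final answer: y(t) = 3cos(11t) + 7sin(11t)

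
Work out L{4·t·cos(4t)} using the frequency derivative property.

L{cos(4t)} = s/(s² + 16). Derivative: d/ds[s/(s² + 16)] = [(s² + 16) - s·2s]/(s² + 16)² = (16 - s²)/(s² + 16)². So L{t·cos(4t)} = -F'(s) = (s² - 16)/(s² + 16)². Then L{4·t·cos(4t)} = 4·(s² - 16)/(s² + 16)²

Final answer: 4·(s² - 16)/(s² + 16)²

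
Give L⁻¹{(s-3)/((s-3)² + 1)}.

Using frequency shift: L⁻¹{(s-a)/((s-a)² + b²)} = e^(at)cos(bt). Here a=3, b=1

Final answer: e^(3t)·cos(t)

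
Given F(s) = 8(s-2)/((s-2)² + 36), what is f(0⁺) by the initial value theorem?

f(0⁺) = lim_{s→∞} sF(s) = lim_{s→∞} 8s(s-2)/((s-2)² + 36) = 8

Final answer: 8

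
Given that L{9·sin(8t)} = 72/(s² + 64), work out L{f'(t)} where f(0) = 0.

L{f'(t)} = s·F(s) - f(0) = s·72/(s² + 64) - 0 = 72s/(s² + 64)

Final answer: 72s/(s² + 64)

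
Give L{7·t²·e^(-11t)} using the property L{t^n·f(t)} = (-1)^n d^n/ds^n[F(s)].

L{e^(-11t)} = 1/(s+11). d/ds[1/(s+11)] = -1/(s+11)². d²/ds²[1/(s+11)] = 2/(s+11)³. So L{t²·e^(-11t)} = (-1)² · 2/(s+11)³ = 2/(s+11)³. Then L{7·t²·e^(-11t)} = 7·2/(s+11)³ = 14/(s+11)³

Final answer: 14/(s+11)³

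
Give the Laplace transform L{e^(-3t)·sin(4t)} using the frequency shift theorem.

Frequency shift: L{e^(at)f(t)} = F(s-a). L{e^(-3t)·sin(4t)} = 4/((s+3)² + 16)

Final answer: 4/((s+3)² + 16)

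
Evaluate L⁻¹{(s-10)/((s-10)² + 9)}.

Using frequency shift: L⁻¹{(s-a)/((s-a)² + b²)} = e^(at)cos(bt). Here a=10, b=3

Final answer: e^(10t)·cos(3t)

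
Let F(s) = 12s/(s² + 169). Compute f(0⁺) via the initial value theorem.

f(0⁺) = lim_{s→∞} s·12s/(s² + 169) = lim_{s→∞} 12s²/(s² + 169) = 12

Final answer: 12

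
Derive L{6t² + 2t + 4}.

L{6t² + 2t + 4} = 6·2/s³ + 2/s² + 4/s = 12/s³ + 2/s² + 4/s

Final answer: 12/s³ + 2/s² + 4/s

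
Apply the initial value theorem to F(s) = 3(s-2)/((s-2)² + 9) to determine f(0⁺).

f(0⁺) = lim_{s→∞} sF(s) = lim_{s→∞} 3s(s-2)/((s-2)² + 9) = 3

Final answer: 3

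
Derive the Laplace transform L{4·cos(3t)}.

L{cos(ωt)} = s/(s² + ω²), so L{cos(3t)} = s/(s² + 9). Then L{4·cos(3t)} = 4·s/(s² + 9) = 4s/(s² + 9)

Final answer: 4s/(s² + 9)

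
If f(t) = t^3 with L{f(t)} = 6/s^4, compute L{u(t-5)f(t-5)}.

Time shift theorem: L{u(t-a)f(t-a)} = e^(-as)F(s). Here a=5, F(s) = 6/s^4, so L{u(t-5)f(t-5)} = e^(-5s)·6/s^4

Final answer: e^(-5s)·6/s^4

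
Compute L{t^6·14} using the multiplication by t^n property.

L{14} = 14/s. d^1/ds^1[1/s] = -1/s². d^2/ds^2[1/s] = 2/s^3. d^3/ds^3[1/s] = -6/s^4. d^4/ds^4[1/s] = 24/s^5. d^5/ds^5[1/s] = -120/s^6. d^6/ds^6[1/s] = 720/s^7. So L{t^6} = (-1)^{6}·720/s^7 = 720/s^7. Then L{t^6·14} = 14·720/s^7 = 10080/s^7

Final answer: 10080/s^7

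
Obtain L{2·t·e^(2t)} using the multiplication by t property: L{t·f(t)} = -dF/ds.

Using L{t^n·e^(at)} = n!/(s-a)^(n+1), L{t·e^(2t)} = 1/(s-2)^2, so L{2·t·e^(2t)} = 2·1/(s-2)^2 = 2/(s-2)^2

Final answer: 2/(s-2)^2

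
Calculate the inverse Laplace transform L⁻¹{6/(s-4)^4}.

L⁻¹{n!/(s-a)^(n+1)} = t^n·e^(at), so L⁻¹{6/(s-4)^4} = t^3·e^(4t)

Final answer: t^3·e^(4t)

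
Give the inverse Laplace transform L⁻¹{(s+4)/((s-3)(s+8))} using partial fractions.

Using partial fractions, f(t) = (7e^(3t) + 4e^(-8t))/11

Final answer: (7e^(3t) + 4e^(-8t))/11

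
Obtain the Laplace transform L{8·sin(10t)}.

L{sin(ωt)} = ω/(s² + ω²), so L{sin(10t)} = 10/(s² + 100). Then L{8·sin(10t)} = 8·10/(s² + 100) = 80/(s² + 100)

Final answer: 80/(s² + 100)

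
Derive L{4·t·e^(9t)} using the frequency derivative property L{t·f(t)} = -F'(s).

L{e^(9t)} = 1/(s-9). By frequency derivative: L{t·e^(9t)} = -d/ds[1/(s-9)] = -(-1)/(s-9)² = 1/(s-9)². Then L{4·t·e^(9t)} = 4·1/(s-9)² = 4/(s-9)²

Final answer: 4/(s-9)²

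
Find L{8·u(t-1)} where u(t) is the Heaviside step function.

L{u(t-a)} = e^(-as)/s. Here a=1, so L{u(t-1)} = e^(-s)/s, and L{8·u(t-1)} = 8·e^(-s)/s

Final answer: 8·e^(-s)/s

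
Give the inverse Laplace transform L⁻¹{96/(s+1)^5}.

L⁻¹{n!/(s-a)^(n+1)} = t^n·e^(at) with n=4, a=-1. So L⁻¹{24/(s+1)^5} = t^4·e^(-t), and L⁻¹{96/(s+1)^5} = (96/24)·t^4·e^(-t) = 4·t^4·e^(-t)

Final answer: 4·t^4·e^(-t)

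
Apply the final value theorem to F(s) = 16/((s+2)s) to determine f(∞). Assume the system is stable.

f(∞) = lim_{s→0} sF(s) = lim_{s→0} 16/(s+2) = 8

Final answer: 8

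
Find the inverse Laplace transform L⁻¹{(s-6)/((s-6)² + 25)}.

Using frequency shift, L⁻¹{(s-6)/((s-6)² + 25)} = e^(6t)·cos(5t)

Final answer: e^(6t)·cos(5t)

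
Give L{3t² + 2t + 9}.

L{3t² + 2t + 9} = 3·2/s³ + 2/s² + 9/s = 6/s³ + 2/s² + 9/s

Final answer: 6/s³ + 2/s² + 9/s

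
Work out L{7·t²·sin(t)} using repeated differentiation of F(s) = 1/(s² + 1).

F(s) = 1/(s² + 1). F'(s) = -2s/(s² + 1)². F''(s) = -2(1 - 3s²)/(s² + 1)³ = (6s² - 2)/(s² + 1)³. So L{t²·sin(t)} = (-1)² F''(s) = (6s² - 2)/(s² + 1)³. Then L{7·t²·sin(t)} = 7·(6s² - 2)/(s² + 1)³ = (42s² - 14)/(s² + 1)³

Final answer: (42s² - 14)/(s² + 1)³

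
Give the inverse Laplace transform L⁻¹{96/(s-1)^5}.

L⁻¹{n!/(s-a)^(n+1)} = t^n·e^(at) with n=4, a=1. So L⁻¹{24/(s-1)^5} = t^4·e^t, and L⁻¹{96/(s-1)^5} = (96/24)·t^4·e^t = 4·t^4·e^t

Final answer: 4·t^4·e^t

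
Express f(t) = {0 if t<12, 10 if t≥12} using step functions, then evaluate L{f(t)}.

f(t) = 10·u(t-12). L{u(t-12)} = e^(-12s)/s, so L{f(t)} = 10·e^(-12s)/s

Final answer: 10·e^(-12s)/s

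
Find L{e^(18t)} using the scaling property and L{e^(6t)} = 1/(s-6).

Using L{f(at)} = (1/a)F(s/a) with a=3 and f(t) = e^(6t): L{e^(18t)} = (1/3) · 1/((s/3)-6) = (1/3) · 3/(s-18) = 1/(s-18)

Final answer: 1/(s-18)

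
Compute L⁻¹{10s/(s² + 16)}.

This is the form c·s/(s² + a²) with a = 4, c = 10. L⁻¹ = 10·cos(4t)

Final answer: 10·cos(4t)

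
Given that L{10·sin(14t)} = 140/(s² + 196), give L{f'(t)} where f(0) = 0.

L{f'(t)} = s·F(s) - f(0) = s·140/(s² + 196) - 0 = 140s/(s² + 196)

Final answer: 140s/(s² + 196)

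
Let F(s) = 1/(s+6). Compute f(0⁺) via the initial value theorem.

f(0⁺) = lim_{s→∞} s·1/(s+6) = lim_{s→∞} s/(s+6) = 1

Final answer: 1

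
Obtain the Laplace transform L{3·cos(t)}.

L{cos(ωt)} = s/(s² + ω²), so L{cos(t)} = s/(s² + 1). Then L{3·cos(t)} = 3·s/(s² + 1) = 3s/(s² + 1)

Final answer: 3s/(s² + 1)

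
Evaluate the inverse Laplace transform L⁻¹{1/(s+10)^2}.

L⁻¹{n!/(s-a)^(n+1)} = t^n·e^(at) with n=1, a=-10. So L⁻¹{1/(s+10)^2} = t·e^(-10t)

Final answer: t·e^(-10t)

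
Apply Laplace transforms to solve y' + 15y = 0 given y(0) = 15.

L{y'} + 15L{y} = 0. sY - 15 + 15Y = 0. Y(s+15) = 15. Y = 15/(s+15)

Final answer: y(t) = 15e^(-15t)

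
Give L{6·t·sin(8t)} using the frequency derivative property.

L{sin(8t)} = 8/(s² + 64). By L{t·f(t)} = -F'(s): -d/ds[8/(s² + 64)] = -(8)·(-2s)/(s² + 64)² = 16s/(s² + 64)². Then L{6·t·sin(8t)} = 6·16s/(s² + 64)² = 96s/(s² + 64)²

Final answer: 96s/(s² + 64)²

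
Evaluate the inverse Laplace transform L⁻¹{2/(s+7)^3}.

L⁻¹{n!/(s-a)^(n+1)} = t^n·e^(at) with n=2, a=-7. So L⁻¹{2/(s+7)^3} = t^2·e^(-7t)

Final answer: t^2·e^(-7t)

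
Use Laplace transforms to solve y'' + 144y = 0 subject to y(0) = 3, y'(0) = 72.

L{y''} + 144L{y} = 0. s²Y - 3s - 72 + 144Y = 0. Y(s² + 144) = 3s + 72. Y = (3s + 72)/(s² + 144). Inverting: y(t) = 3cos(12t) + 6sin(12t)

Final answer: y(t) = 3cos(12t) + 6sin(12t)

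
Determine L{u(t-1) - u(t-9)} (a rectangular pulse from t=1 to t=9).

L{u(t-a)} = e^(-as)/s. L{u(t-1) - u(t-9)} = (e^(-s) - e^(-9s))/s

Final answer: (e^(-s) - e^(-9s))/s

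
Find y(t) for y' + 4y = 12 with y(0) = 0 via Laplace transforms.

sY + 4Y = 12/s. Y = 12/(s(s+4)). Partial fractions: Y = 3/s - 3/(s+4)

Final answer: y(t) = 3(1 - e^(-4t))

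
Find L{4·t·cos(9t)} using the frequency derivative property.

L{cos(9t)} = s/(s² + 81). Derivative: d/ds[s/(s² + 81)] = [(s² + 81) - s·2s]/(s² + 81)² = (81 - s²)/(s² + 81)². So L{t·cos(9t)} = -F'(s) = (s² - 81)/(s² + 81)². Then L{4·t·cos(9t)} = 4·(s² - 81)/(s² + 81)²

Final answer: 4·(s² - 81)/(s² + 81)²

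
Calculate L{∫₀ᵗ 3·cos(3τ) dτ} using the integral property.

L{∫₀ᵗ f(τ)dτ} = F(s)/s with F(s) = 3s/(s² + 9), so the result is (3s/(s² + 9))/s = 3/(s² + 9)

Final answer: 3/(s² + 9)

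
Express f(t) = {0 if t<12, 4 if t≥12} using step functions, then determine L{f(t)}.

f(t) = 4·u(t-12). L{u(t-12)} = e^(-12s)/s, so L{f(t)} = 4·e^(-12s)/s

Final answer: 4·e^(-12s)/s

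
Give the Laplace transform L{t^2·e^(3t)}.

L{t^n·e^(at)} = n!/(s-a)^(n+1), so L{t^2·e^(3t)} = 2/(s-3)^3

Final answer: 2/(s-3)^3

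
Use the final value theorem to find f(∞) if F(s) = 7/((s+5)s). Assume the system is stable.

f(∞) = lim_{s→0} sF(s) = lim_{s→0} 7/(s+5) = 7/5

Final answer: 7/5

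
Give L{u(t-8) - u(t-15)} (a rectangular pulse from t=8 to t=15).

L{u(t-a)} = e^(-as)/s. L{u(t-8) - u(t-15)} = (e^(-8s) - e^(-15s))/s

Final answer: (e^(-8s) - e^(-15s))/s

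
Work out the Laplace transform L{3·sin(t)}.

L{sin(ωt)} = ω/(s² + ω²), so L{sin(t)} = 1/(s² + 1). Then L{3·sin(t)} = 3·1/(s² + 1) = 3/(s² + 1)

Final answer: 3/(s² + 1)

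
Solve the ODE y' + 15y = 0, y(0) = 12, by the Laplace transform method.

L{y'} + 15L{y} = 0. sY - 12 + 15Y = 0. Y(s+15) = 12. Y = 12/(s+15)

Final answer: y(t) = 12e^(-15t)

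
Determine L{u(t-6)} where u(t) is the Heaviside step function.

L{u(t-a)} = e^(-as)/s. Here a=6, so L{u(t-6)} = e^(-6s)/s

Final answer: e^(-6s)/s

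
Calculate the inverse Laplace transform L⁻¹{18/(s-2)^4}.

L⁻¹{n!/(s-a)^(n+1)} = t^n·e^(at) with n=3, a=2. So L⁻¹{6/(s-2)^4} = t^3·e^(2t), and L⁻¹{18/(s-2)^4} = (18/6)·t^3·e^(2t) = 3·t^3·e^(2t)

Final answer: 3·t^3·e^(2t)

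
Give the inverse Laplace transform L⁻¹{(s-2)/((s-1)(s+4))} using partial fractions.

Using partial fractions, f(t) = (-e^t + 6e^(-4t))/5

Final answer: (-e^t + 6e^(-4t))/5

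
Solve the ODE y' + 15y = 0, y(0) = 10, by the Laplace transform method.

L{y'} + 15L{y} = 0. sY - 10 + 15Y = 0. Y(s+15) = 10. Y = 10/(s+15)

Final answer: y(t) = 10e^(-15t)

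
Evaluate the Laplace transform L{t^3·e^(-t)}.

L{t^n·e^(at)} = n!/(s-a)^(n+1), so L{t^3·e^(-t)} = 6/(s+1)^4

Final answer: 6/(s+1)^4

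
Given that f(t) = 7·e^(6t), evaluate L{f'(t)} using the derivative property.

f(0) = 7, F(s) = 7/(s-6). L{f'(t)} = s·F(s) - f(0) = 7s/(s-6) - 7 = (7s - 7(s-6))/(s-6) = 42/(s-6)

Final answer: 42/(s-6)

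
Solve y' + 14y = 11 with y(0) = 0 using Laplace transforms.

sY + 14Y = 11/s. Y = 11/(s(s+14)). Partial fractions: Y = 11/14/s - 11/14/(s+14)

Final answer: y(t) = 11/14(1 - e^(-14t))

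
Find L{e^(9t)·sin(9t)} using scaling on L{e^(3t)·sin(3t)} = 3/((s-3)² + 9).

Scaling with a=3: L{e^(9t)·sin(9t)} = (1/3) · 3/((s/3-3)² + 9). Simplifying: 9/((s-9)² + 81)

Final answer: 9/((s-9)² + 81)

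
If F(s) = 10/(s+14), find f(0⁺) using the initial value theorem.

f(0⁺) = lim_{s→∞} s·10/(s+14) = lim_{s→∞} 10s/(s+14) = 10

Final answer: 10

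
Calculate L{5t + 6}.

L{5t + 6} = 5·L{t} + 6·L{1} = 5/s² + 6/s

Final answer: 5/s² + 6/s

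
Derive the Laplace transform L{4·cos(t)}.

L{cos(ωt)} = s/(s² + ω²), so L{cos(t)} = s/(s² + 1). Then L{4·cos(t)} = 4·s/(s² + 1) = 4s/(s² + 1)

Final answer: 4s/(s² + 1)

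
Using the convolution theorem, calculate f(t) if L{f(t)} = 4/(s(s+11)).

4/(s(s+11)) = (4/s)·(1/(s+11)) = L{4}·L{e^(-11t)}. By convolution, f(t) = 4*e^(-11t) = ∫₀ᵗ 4·e^(-11τ) dτ = 4·(1 - e^(-11t))/11

Final answer: 4·(1 - e^(-11t))/11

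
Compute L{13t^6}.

L{t^n} = n!/s^(n+1). So L{13t^6} = 13·6!/s^7 = 9360/s^7

Final answer: 9360/s^7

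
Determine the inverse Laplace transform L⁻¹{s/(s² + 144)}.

L⁻¹{s/(s² + 144)} = cos(12t)

Final answer: cos(12t)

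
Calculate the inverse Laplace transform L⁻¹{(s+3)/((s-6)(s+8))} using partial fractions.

Using partial fractions, f(t) = (9e^(6t) + 5e^(-8t))/14

Final answer: (9e^(6t) + 5e^(-8t))/14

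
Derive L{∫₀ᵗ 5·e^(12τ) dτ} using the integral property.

L{∫₀ᵗ f(τ)dτ} = F(s)/s with F(s) = 5/(s-12), so L{∫₀ᵗ 5·e^(12τ) dτ} = 5/(s(s-12))

Final answer: 5/(s(s-12))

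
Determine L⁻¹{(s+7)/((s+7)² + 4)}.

Using frequency shift: L⁻¹{(s-a)/((s-a)² + b²)} = e^(at)cos(bt). Here a=-7, b=2

Final answer: e^(-7t)·cos(2t)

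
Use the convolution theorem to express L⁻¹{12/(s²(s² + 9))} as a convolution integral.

12/(s²(s² + 9)) = (1/s²)·(12/(s² + 9)) = L{t}·L{4·sin(3t)}. So f(t) = t*(4·sin(3t)) = ∫₀ᵗ 4τ·sin(3(t-τ)) dτ

Final answer: ∫₀ᵗ 4τ·sin(3(t-τ)) dτ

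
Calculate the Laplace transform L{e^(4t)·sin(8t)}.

L{e^(at)·sin(ωt)} = ω/((s-a)² + ω²), so L{e^(4t)·sin(8t)} = 8/((s-4)² + 64)

Final answer: 8/((s-4)² + 64)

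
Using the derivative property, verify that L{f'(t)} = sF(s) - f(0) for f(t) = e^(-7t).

f'(t) = -7e^(-7t). Direct: L{f'(t)} = -7/(s+7). Property: s·1/(s+7) - 1 = (s - (s+7))/(s+7) = -7/(s+7). ✓

Final answer: -7/(s+7)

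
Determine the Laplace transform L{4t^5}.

L{4t^5} = 4 · L{t^5} = 4 · 120/s^6 = 480/s^6

Final answer: 480/s^6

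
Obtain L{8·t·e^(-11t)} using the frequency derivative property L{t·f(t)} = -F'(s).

L{e^(-11t)} = 1/(s+11). By frequency derivative: L{t·e^(-11t)} = -d/ds[1/(s+11)] = -(-1)/(s+11)² = 1/(s+11)². Then L{8·t·e^(-11t)} = 8·1/(s+11)² = 8/(s+11)²

Final answer: 8/(s+11)²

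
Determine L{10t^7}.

L{t^n} = n!/s^(n+1). So L{10t^7} = 10·7!/s^8 = 50400/s^8

Final answer: 50400/s^8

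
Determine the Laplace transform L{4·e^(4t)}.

L{e^(at)} = 1/(s-a), so L{e^(4t)} = 1/(s-4). Then L{4·e^(4t)} = 4/(s-4)

Final answer: 4/(s-4)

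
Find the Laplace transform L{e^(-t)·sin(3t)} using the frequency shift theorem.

Frequency shift: L{e^(at)f(t)} = F(s-a). L{e^(-t)·sin(3t)} = 3/((s+1)² + 9)

Final answer: 3/((s+1)² + 9)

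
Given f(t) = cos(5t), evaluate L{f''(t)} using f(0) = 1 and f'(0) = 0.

F(s) = s/(s² + 25). L{f''(t)} = s²F(s) - sf(0) - f'(0) = s³/(s² + 25) - s = (s³ - s(s² + 25))/(s² + 25) = -25s/(s² + 25)

Final answer: -25s/(s² + 25)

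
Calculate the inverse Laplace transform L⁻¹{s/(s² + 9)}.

L⁻¹{s/(s² + 9)} = cos(3t)

Final answer: cos(3t)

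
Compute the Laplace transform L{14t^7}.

L{14t^7} = 14 · L{t^7} = 14 · 5040/s^8 = 70560/s^8

Final answer: 70560/s^8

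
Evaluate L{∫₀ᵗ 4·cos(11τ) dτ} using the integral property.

L{∫₀ᵗ f(τ)dτ} = F(s)/s with F(s) = 4s/(s² + 121), so the result is (4s/(s² + 121))/s = 4/(s² + 121)

Final answer: 4/(s² + 121)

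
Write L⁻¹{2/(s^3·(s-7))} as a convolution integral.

2/(s^3·(s-7)) = (2/s^3)·(1/(s-7)) = L{t^2}·L{e^(7t)}. So f(t) = t^2*e^(7t) = ∫₀ᵗ τ^2·e^(7(t-τ)) dτ

Final answer: ∫₀ᵗ τ^2·e^(7(t-τ)) dτ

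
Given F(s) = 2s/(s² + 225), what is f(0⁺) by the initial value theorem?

f(0⁺) = lim_{s→∞} s·2s/(s² + 225) = lim_{s→∞} 2s²/(s² + 225) = 2

Final answer: 2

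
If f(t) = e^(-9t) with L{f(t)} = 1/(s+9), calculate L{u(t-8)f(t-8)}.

Time shift theorem: L{u(t-a)f(t-a)} = e^(-as)F(s). Here a=8, F(s) = 1/(s+9), so L{u(t-8)f(t-8)} = e^(-8s)·1/(s+9)

Final answer: e^(-8s)·1/(s+9)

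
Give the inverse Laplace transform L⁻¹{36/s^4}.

L⁻¹{n!/s^(n+1)} = t^n with n=3. So L⁻¹{6/s^4} = t^3, and L⁻¹{36/s^4} = (36/6)·t^3 = 6·t^3

Final answer: 6·t^3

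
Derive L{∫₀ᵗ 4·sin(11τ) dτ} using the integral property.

L{∫₀ᵗ f(τ)dτ} = F(s)/s with F(s) = 44/(s² + 121), so the result is (44/(s² + 121))/s = 44/(s(s² + 121))

Final answer: 44/(s(s² + 121))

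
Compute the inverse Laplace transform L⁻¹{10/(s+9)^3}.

L⁻¹{n!/(s-a)^(n+1)} = t^n·e^(at) with n=2, a=-9. So L⁻¹{2/(s+9)^3} = t^2·e^(-9t), and L⁻¹{10/(s+9)^3} = (10/2)·t^2·e^(-9t) = 5·t^2·e^(-9t)

Final answer: 5·t^2·e^(-9t)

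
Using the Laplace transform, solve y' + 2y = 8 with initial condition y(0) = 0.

sY + 2Y = 8/s. Y = 8/(s(s+2)). Partial fractions: Y = 4/s - 4/(s+2)

Final answer: y(t) = 4(1 - e^(-2t))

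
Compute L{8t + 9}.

L{8t + 9} = 8·L{t} + 9·L{1} = 8/s² + 9/s

Final answer: 8/s² + 9/s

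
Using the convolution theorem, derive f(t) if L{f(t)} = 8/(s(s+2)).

8/(s(s+2)) = (8/s)·(1/(s+2)) = L{8}·L{e^(-2t)}. By convolution, f(t) = 8*e^(-2t) = ∫₀ᵗ 8·e^(-2τ) dτ = 8·(1 - e^(-2t))/2

Final answer: 8·(1 - e^(-2t))/2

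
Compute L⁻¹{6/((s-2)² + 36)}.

Form: b/((s-a)² + b²) → e^(at)sin(bt). With a=2, b=6

Final answer: e^(2t)·sin(6t)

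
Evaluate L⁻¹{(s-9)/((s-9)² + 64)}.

Using frequency shift: L⁻¹{(s-a)/((s-a)² + b²)} = e^(at)cos(bt). Here a=9, b=8

Final answer: e^(9t)·cos(8t)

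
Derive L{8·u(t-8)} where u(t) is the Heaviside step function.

L{u(t-a)} = e^(-as)/s. Here a=8, so L{u(t-8)} = e^(-8s)/s, and L{8·u(t-8)} = 8·e^(-8s)/s

Final answer: 8·e^(-8s)/s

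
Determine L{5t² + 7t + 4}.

L{5t² + 7t + 4} = 5·2/s³ + 7/s² + 4/s = 10/s³ + 7/s² + 4/s

Final answer: 10/s³ + 7/s² + 4/s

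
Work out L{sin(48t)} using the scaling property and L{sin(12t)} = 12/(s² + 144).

Using L{f(at)} = (1/a)F(s/a) with a=4: L{sin(48t)} = (1/4) · 12/((s/4)² + 144) = (1/4) · 12·16/(s² + 2304) = 48/(s² + 2304)

Final answer: 48/(s² + 2304)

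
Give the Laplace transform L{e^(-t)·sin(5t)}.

L{e^(at)·sin(ωt)} = ω/((s-a)² + ω²), so L{e^(-t)·sin(5t)} = 5/((s+1)² + 25)

Final answer: 5/((s+1)² + 25)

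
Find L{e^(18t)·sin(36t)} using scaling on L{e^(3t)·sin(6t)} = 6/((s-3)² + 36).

Scaling with a=6: L{e^(18t)·sin(36t)} = (1/6) · 6/((s/6-3)² + 36). Simplifying: 36/((s-18)² + 1296)

Final answer: 36/((s-18)² + 1296)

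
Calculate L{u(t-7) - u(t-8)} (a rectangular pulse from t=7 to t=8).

L{u(t-a)} = e^(-as)/s. L{u(t-7) - u(t-8)} = (e^(-7s) - e^(-8s))/s

Final answer: (e^(-7s) - e^(-8s))/s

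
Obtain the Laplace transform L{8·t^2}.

L{t^n} = n!/s^(n+1), so L{t^2} = 2/s^3. Then L{8·t^2} = 8·2/s^3 = 16/s^3

Final answer: 16/s^3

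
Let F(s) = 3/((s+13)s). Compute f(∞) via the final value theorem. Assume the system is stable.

f(∞) = lim_{s→0} sF(s) = lim_{s→0} 3/(s+13) = 3/13

Final answer: 3/13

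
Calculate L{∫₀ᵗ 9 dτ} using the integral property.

L{∫₀ᵗ f(τ)dτ} = F(s)/s with f(t) = 9. F(s) = 9/s, so L{∫₀ᵗ 9 dτ} = (9/s)/s = 9/s². (Check: ∫₀ᵗ 9 dτ = 9t.)

Final answer: 9/s²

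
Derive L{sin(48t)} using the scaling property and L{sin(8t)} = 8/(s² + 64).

Using L{f(at)} = (1/a)F(s/a) with a=6: L{sin(48t)} = (1/6) · 8/((s/6)² + 64) = (1/6) · 8·36/(s² + 2304) = 48/(s² + 2304)

Final answer: 48/(s² + 2304)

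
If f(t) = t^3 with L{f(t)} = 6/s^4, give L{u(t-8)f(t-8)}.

Time shift theorem: L{u(t-a)f(t-a)} = e^(-as)F(s). Here a=8, F(s) = 6/s^4, so L{u(t-8)f(t-8)} = e^(-8s)·6/s^4

Final answer: e^(-8s)·6/s^4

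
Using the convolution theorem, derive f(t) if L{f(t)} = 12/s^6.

12/s^6 = (12/s)·(1/s^5) = L{12}·L{t^4/24}. By convolution, f(t) = 12*t^4/24 = ∫₀ᵗ 12·τ^4/24 dτ = 12·t^5/120

Final answer: 12·t^5/120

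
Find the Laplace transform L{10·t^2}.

L{t^n} = n!/s^(n+1), so L{t^2} = 2/s^3. Then L{10·t^2} = 10·2/s^3 = 20/s^3

Final answer: 20/s^3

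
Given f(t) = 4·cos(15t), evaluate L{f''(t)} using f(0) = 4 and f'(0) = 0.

F(s) = 4s/(s² + 225). L{f''(t)} = s²F(s) - sf(0) - f'(0) = 4s³/(s² + 225) - 4s = (4s³ - 4s(s² + 225))/(s² + 225) = -900s/(s² + 225)

Final answer: -900s/(s² + 225)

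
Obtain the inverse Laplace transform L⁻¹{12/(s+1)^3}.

L⁻¹{n!/(s-a)^(n+1)} = t^n·e^(at) with n=2, a=-1. So L⁻¹{2/(s+1)^3} = t^2·e^(-t), and L⁻¹{12/(s+1)^3} = (12/2)·t^2·e^(-t) = 6·t^2·e^(-t)

Final answer: 6·t^2·e^(-t)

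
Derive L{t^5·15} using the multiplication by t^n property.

L{15} = 15/s. d^1/ds^1[1/s] = -1/s². d^2/ds^2[1/s] = 2/s^3. d^3/ds^3[1/s] = -6/s^4. d^4/ds^4[1/s] = 24/s^5. d^5/ds^5[1/s] = -120/s^6. So L{t^5} = (-1)^{5}·-120/s^6 = 120/s^6. Then L{t^5·15} = 15·120/s^6 = 1800/s^6

Final answer: 1800/s^6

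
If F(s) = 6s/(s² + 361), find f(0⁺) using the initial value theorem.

f(0⁺) = lim_{s→∞} s·6s/(s² + 361) = lim_{s→∞} 6s²/(s² + 361) = 6

Final answer: 6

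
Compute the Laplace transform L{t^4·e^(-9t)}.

L{t^n·e^(at)} = n!/(s-a)^(n+1), so L{t^4·e^(-9t)} = 24/(s+9)^5

Final answer: 24/(s+9)^5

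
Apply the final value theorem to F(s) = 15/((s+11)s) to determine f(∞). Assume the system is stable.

f(∞) = lim_{s→0} sF(s) = lim_{s→0} 15/(s+11) = 15/11

Final answer: 15/11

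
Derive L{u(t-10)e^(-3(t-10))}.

u(t-a)f(t-a) with f(t)=e^(-3t). L{e^(-3t)} = 1/(s+3). By time shift: e^(-10s)/(s+3)

Final answer: e^(-10s)/(s+3)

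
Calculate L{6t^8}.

L{t^n} = n!/s^(n+1). So L{6t^8} = 6·8!/s^9 = 241920/s^9

Final answer: 241920/s^9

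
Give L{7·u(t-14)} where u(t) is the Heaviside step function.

L{u(t-a)} = e^(-as)/s. Here a=14, so L{u(t-14)} = e^(-14s)/s, and L{7·u(t-14)} = 7·e^(-14s)/s

Final answer: 7·e^(-14s)/s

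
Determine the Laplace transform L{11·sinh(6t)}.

L{sinh(ωt)} = ω/(s² - ω²), so L{sinh(6t)} = 6/(s² - 36). Then L{11·sinh(6t)} = 11·6/(s² - 36) = 66/(s² - 36)

Final answer: 66/(s² - 36)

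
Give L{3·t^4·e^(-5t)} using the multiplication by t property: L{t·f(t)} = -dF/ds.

Using L{t^n·e^(at)} = n!/(s-a)^(n+1), L{t^4·e^(-5t)} = 24/(s+5)^5, so L{3·t^4·e^(-5t)} = 3·24/(s+5)^5 = 72/(s+5)^5

Final answer: 72/(s+5)^5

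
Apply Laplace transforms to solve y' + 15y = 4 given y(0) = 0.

sY + 15Y = 4/s. Y = 4/(s(s+15)). Partial fractions: Y = 4/15/s - 4/15/(s+15)

Final answer: y(t) = 4/15(1 - e^(-15t))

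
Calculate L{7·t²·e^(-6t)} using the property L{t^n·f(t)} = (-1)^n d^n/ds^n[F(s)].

L{e^(-6t)} = 1/(s+6). d/ds[1/(s+6)] = -1/(s+6)². d²/ds²[1/(s+6)] = 2/(s+6)³. So L{t²·e^(-6t)} = (-1)² · 2/(s+6)³ = 2/(s+6)³. Then L{7·t²·e^(-6t)} = 7·2/(s+6)³ = 14/(s+6)³

Final answer: 14/(s+6)³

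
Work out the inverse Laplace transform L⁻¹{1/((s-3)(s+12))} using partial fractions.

Decompose: A/(s-3) + B/(s+12). A = 1/15, B = -1/15. f(t) = (e^(3t) - e^(-12t))/15

Final answer: (e^(3t) - e^(-12t))/15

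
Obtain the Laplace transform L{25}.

L{25} = 25 · L{1} = 25/s

Final answer: 25/s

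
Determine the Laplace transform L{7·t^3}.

L{t^n} = n!/s^(n+1), so L{t^3} = 6/s^4. Then L{7·t^3} = 7·6/s^4 = 42/s^4

Final answer: 42/s^4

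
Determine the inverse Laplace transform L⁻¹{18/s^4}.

L⁻¹{n!/s^(n+1)} = t^n with n=3. So L⁻¹{6/s^4} = t^3, and L⁻¹{18/s^4} = (18/6)·t^3 = 3·t^3

Final answer: 3·t^3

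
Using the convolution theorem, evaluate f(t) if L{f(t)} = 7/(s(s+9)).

7/(s(s+9)) = (7/s)·(1/(s+9)) = L{7}·L{e^(-9t)}. By convolution, f(t) = 7*e^(-9t) = ∫₀ᵗ 7·e^(-9τ) dτ = 7·(1 - e^(-9t))/9

Final answer: 7·(1 - e^(-9t))/9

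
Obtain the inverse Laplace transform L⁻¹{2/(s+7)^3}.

L⁻¹{n!/(s-a)^(n+1)} = t^n·e^(at), so L⁻¹{2/(s+7)^3} = t^2·e^(-7t)

Final answer: t^2·e^(-7t)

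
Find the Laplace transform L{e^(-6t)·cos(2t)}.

L{e^(at)·cos(ωt)} = (s-a)/((s-a)² + ω²), so L{e^(-6t)·cos(2t)} = (s+6)/((s+6)² + 4)

Final answer: (s+6)/((s+6)² + 4)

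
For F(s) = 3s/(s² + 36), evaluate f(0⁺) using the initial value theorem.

f(0⁺) = lim_{s→∞} s·3s/(s² + 36) = lim_{s→∞} 3s²/(s² + 36) = 3

Final answer: 3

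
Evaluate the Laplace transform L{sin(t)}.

L{sin(ωt)} = ω/(s² + ω²), so L{sin(t)} = 1/(s² + 1)

Final answer: 1/(s² + 1)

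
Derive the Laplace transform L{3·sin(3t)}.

L{sin(ωt)} = ω/(s² + ω²), so L{sin(3t)} = 3/(s² + 9). Then L{3·sin(3t)} = 3·3/(s² + 9) = 9/(s² + 9)

Final answer: 9/(s² + 9)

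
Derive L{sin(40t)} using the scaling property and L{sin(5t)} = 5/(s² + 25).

Using L{f(at)} = (1/a)F(s/a) with a=8: L{sin(40t)} = (1/8) · 5/((s/8)² + 25) = (1/8) · 5·64/(s² + 1600) = 40/(s² + 1600)

Final answer: 40/(s² + 1600)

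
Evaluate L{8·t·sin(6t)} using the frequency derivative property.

L{sin(6t)} = 6/(s² + 36). By L{t·f(t)} = -F'(s): -d/ds[6/(s² + 36)] = -(6)·(-2s)/(s² + 36)² = 12s/(s² + 36)². Then L{8·t·sin(6t)} = 8·12s/(s² + 36)² = 96s/(s² + 36)²

Final answer: 96s/(s² + 36)²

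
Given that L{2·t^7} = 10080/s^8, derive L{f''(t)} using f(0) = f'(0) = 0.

L{f''(t)} = s²F(s) - sf(0) - f'(0) = s²·10080/s^8 - 0 - 0 = 10080/s^6

Final answer: 10080/s^6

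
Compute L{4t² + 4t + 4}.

L{4t² + 4t + 4} = 4·2/s³ + 4/s² + 4/s = 8/s³ + 4/s² + 4/s

Final answer: 8/s³ + 4/s² + 4/s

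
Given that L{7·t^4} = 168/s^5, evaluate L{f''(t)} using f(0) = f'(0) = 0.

L{f''(t)} = s²F(s) - sf(0) - f'(0) = s²·168/s^5 - 0 - 0 = 168/s^3

Final answer: 168/s^3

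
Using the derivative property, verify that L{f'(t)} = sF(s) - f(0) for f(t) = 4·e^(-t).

f'(t) = -4e^(-t). Direct: L{f'(t)} = -4/(s+1). Property: s·4/(s+1) - 4 = (4s - 4(s+1))/(s+1) = -4/(s+1). ✓

Final answer: -4/(s+1)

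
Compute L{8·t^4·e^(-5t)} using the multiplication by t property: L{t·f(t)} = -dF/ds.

Using L{t^n·e^(at)} = n!/(s-a)^(n+1), L{t^4·e^(-5t)} = 24/(s+5)^5, so L{8·t^4·e^(-5t)} = 8·24/(s+5)^5 = 192/(s+5)^5

Final answer: 192/(s+5)^5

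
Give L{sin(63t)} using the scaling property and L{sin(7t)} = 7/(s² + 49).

Using L{f(at)} = (1/a)F(s/a) with a=9: L{sin(63t)} = (1/9) · 7/((s/9)² + 49) = (1/9) · 7·81/(s² + 3969) = 63/(s² + 3969)

Final answer: 63/(s² + 3969)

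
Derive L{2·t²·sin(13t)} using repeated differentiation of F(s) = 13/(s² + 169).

F(s) = 13/(s² + 169). F'(s) = -26s/(s² + 169)². F''(s) = -26(169 - 3s²)/(s² + 169)³ = (78s² - 4394)/(s² + 169)³. So L{t²·sin(13t)} = (-1)² F''(s) = (78s² - 4394)/(s² + 169)³. Then L{2·t²·sin(13t)} = 2·(78s² - 4394)/(s² + 169)³ = (156s² - 8788)/(s² + 169)³

Final answer: (156s² - 8788)/(s² + 169)³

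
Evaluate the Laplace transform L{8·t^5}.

L{t^n} = n!/s^(n+1), so L{t^5} = 120/s^6. Then L{8·t^5} = 8·120/s^6 = 960/s^6

Final answer: 960/s^6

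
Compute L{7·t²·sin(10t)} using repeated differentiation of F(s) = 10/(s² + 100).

F(s) = 10/(s² + 100). F'(s) = -20s/(s² + 100)². F''(s) = -20(100 - 3s²)/(s² + 100)³ = (60s² - 2000)/(s² + 100)³. So L{t²·sin(10t)} = (-1)² F''(s) = (60s² - 2000)/(s² + 100)³. Then L{7·t²·sin(10t)} = 7·(60s² - 2000)/(s² + 100)³ = (420s² - 14000)/(s² + 100)³

Final answer: (420s² - 14000)/(s² + 100)³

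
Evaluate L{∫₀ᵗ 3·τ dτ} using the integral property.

L{∫₀ᵗ f(τ)dτ} = F(s)/s with f(t) = 3t. F(s) = 3/s^2, so L{∫₀ᵗ 3·τ dτ} = (3/s^2)/s = 3/s^3. (Check: ∫₀ᵗ 3·τ dτ = 3t^2/2.)

Final answer: 3/s^3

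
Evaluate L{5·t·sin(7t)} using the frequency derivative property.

L{sin(7t)} = 7/(s² + 49). By L{t·f(t)} = -F'(s): -d/ds[7/(s² + 49)] = -(7)·(-2s)/(s² + 49)² = 14s/(s² + 49)². Then L{5·t·sin(7t)} = 5·14s/(s² + 49)² = 70s/(s² + 49)²

Final answer: 70s/(s² + 49)²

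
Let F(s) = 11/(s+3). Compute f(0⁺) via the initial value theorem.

f(0⁺) = lim_{s→∞} s·11/(s+3) = lim_{s→∞} 11s/(s+3) = 11

Final answer: 11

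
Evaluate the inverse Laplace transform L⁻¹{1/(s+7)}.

L⁻¹{1/(s-a)} = e^(at), so L⁻¹{1/(s+7)} = e^(-7t)

Final answer: e^(-7t)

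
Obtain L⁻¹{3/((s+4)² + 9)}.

Form: b/((s-a)² + b²) → e^(at)sin(bt). With a=-4, b=3

Final answer: e^(-4t)·sin(3t)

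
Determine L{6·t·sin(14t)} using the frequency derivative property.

L{sin(14t)} = 14/(s² + 196). By L{t·f(t)} = -F'(s): -d/ds[14/(s² + 196)] = -(14)·(-2s)/(s² + 196)² = 28s/(s² + 196)². Then L{6·t·sin(14t)} = 6·28s/(s² + 196)² = 168s/(s² + 196)²

Final answer: 168s/(s² + 196)²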